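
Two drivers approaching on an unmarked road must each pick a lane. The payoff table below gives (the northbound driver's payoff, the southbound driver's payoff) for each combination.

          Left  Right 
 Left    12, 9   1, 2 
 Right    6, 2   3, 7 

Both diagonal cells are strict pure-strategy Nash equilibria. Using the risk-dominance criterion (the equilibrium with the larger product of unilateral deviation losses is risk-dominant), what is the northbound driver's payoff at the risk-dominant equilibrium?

12

At both Left: the northbound driver loses 12 − 6 = 6 by deviating; the southbound driver loses 9 − 2 = 7. Product = 6·7 = 42.
At both Right: the northbound driver loses 3 − 1 = 2 by deviating; the southbound driver loses 7 − 2 = 5. Product = 2·5 = 10.
42 > 10, so both Left is risk-dominant. The northbound driver's payoff there is 12.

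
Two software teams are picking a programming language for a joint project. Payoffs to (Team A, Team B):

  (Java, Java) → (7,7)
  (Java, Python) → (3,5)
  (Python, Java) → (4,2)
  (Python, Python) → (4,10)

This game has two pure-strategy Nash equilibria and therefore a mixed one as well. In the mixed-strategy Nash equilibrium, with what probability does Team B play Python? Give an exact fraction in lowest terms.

Team B's mix q on Java must make Team A indifferent between Java and Python.
Team A's payoff from Java: 7q + 3(1−q). From Python: 4q + 4(1−q).
Set equal: 3q = 1(1−q) → q = 1/4.
Probability on Python is 1 − 1/4 = 3/4.

3/4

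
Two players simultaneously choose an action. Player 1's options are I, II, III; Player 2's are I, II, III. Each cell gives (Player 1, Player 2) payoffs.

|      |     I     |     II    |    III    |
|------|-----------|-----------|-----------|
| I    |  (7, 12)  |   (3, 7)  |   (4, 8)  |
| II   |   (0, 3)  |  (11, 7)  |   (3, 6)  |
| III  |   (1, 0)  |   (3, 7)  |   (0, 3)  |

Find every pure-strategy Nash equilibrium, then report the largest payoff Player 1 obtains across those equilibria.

11

Both I is a pure NE (Player 1: 7 ≥ 1; Player 2: 12 ≥ 8). Player 1 gets 7.
Both II is a pure NE (Player 1: 11 ≥ 3; Player 2: 7 ≥ 6). Player 1 gets 11.
Every other cell has a profitable deviation for at least one player. Highest of {7, 11} is 11.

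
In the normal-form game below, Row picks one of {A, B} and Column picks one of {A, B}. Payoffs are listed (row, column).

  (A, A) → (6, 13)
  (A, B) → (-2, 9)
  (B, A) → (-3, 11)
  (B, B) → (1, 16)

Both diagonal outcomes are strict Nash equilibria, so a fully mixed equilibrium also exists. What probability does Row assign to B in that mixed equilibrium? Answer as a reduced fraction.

Row's mix p on A must make Column indifferent between A and B.
Column's payoff from A: 13p + 11(1−p). From B: 9p + 16(1−p).
Set equal: 4p = 5(1−p) → p = 5/9.
Probability on B is 1 − 5/9 = 4/9.

4/9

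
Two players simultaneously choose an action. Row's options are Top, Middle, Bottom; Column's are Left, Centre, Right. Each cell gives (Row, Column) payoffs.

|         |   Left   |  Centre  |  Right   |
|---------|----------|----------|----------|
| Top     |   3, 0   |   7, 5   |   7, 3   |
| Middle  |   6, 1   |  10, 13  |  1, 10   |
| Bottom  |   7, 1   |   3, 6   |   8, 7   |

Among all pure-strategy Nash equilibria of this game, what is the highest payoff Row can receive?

10

(Middle, Centre) is a pure NE (Row: 10 ≥ 7; Column: 13 ≥ 10). Row gets 10.
(Bottom, Right) is a pure NE (Row: 8 ≥ 7; Column: 7 ≥ 6). Row gets 8.
Every other cell has a profitable deviation for at least one player. Highest of {10, 8} is 10.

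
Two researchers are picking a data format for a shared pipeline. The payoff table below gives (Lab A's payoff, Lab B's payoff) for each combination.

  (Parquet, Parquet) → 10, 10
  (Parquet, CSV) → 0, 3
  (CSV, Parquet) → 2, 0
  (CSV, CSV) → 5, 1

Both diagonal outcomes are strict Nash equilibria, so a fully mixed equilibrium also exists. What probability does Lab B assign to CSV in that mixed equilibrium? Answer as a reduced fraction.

8/13

Lab B's mix q on Parquet must make Lab A indifferent between Parquet and CSV.
Lab A's payoff from Parquet: 10q + 0(1−q). From CSV: 2q + 5(1−q).
Set equal: 8q = 5(1−q) → q = 5/13.
Probability on CSV is 1 − 5/13 = 8/13.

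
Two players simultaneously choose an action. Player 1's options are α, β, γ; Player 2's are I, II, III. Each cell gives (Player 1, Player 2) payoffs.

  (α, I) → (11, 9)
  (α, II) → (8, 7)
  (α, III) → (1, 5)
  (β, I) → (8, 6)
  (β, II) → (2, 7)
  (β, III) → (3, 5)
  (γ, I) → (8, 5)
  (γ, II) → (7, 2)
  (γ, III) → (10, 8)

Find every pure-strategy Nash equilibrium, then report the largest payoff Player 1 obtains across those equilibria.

(α, I) is a pure NE (Player 1: 11 ≥ 8; Player 2: 9 ≥ 7). Player 1 gets 11.
(γ, III) is a pure NE (Player 1: 10 ≥ 3; Player 2: 8 ≥ 5). Player 1 gets 10.
Every other cell has a profitable deviation for at least one player. Highest of {11, 10} is 11.

11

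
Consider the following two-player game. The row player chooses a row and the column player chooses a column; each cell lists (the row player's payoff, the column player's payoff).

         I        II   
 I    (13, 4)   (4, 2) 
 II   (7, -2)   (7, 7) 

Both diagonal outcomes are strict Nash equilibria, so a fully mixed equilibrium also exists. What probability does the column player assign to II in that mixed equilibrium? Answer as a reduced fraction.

The column player's mix q on I must make the row player indifferent between I and II.
The row player's payoff from I: 13q + 4(1−q). From II: 7q + 7(1−q).
Set equal: 6q = 3(1−q) → q = 3/9 = 1/3.
Probability on II is 1 − 1/3 = 2/3.

2/3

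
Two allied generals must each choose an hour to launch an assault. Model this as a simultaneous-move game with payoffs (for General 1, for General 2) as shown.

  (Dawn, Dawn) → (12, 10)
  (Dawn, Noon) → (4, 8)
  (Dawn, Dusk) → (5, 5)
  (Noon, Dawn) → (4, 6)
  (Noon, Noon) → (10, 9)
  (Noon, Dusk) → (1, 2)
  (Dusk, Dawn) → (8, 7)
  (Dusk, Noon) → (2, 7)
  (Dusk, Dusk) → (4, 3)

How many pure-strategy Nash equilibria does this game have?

Both Dawn: General 1 gets 12 (best alternative 8); General 2 gets 10 (best alternative 8). Neither deviates — NE.
Both Noon: General 1 gets 10 (best alternative 4); General 2 gets 9 (best alternative 6). Neither deviates — NE.
Both Dusk is not a NE: General 1 would switch to Dawn (5 > 4).
No other cell survives both best-response checks, so there are 2 pure NE.

2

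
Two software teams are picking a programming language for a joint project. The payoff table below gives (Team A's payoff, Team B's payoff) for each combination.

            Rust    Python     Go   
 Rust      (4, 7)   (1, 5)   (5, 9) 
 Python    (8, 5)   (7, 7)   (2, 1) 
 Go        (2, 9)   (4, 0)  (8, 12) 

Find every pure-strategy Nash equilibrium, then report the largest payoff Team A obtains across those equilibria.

Both Python is a pure NE (Team A: 7 ≥ 4; Team B: 7 ≥ 5). Team A gets 7.
Both Go is a pure NE (Team A: 8 ≥ 5; Team B: 12 ≥ 9). Team A gets 8.
Every other cell has a profitable deviation for at least one player. Highest of {7, 8} is 8.

8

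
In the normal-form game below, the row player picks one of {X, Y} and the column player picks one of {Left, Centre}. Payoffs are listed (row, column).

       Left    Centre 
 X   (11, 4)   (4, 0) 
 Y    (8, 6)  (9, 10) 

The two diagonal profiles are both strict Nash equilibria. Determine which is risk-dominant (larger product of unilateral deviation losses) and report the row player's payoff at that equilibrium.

9

At (X, Left): the row player loses 11 − 8 = 3 by deviating; the column player loses 4 − 0 = 4. Product = 3·4 = 12.
At (Y, Centre): the row player loses 9 − 4 = 5 by deviating; the column player loses 10 − 6 = 4. Product = 5·4 = 20.
20 > 12, so (Y, Centre) is risk-dominant. The row player's payoff there is 9.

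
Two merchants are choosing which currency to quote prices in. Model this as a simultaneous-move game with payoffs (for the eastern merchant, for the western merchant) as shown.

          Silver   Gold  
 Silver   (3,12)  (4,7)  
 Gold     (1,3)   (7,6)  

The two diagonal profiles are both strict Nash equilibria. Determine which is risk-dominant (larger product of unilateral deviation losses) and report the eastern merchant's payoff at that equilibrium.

At both Silver: the eastern merchant loses 3 − 1 = 2 by deviating; the western merchant loses 12 − 7 = 5. Product = 2·5 = 10.
At both Gold: the eastern merchant loses 7 − 4 = 3 by deviating; the western merchant loses 6 − 3 = 3. Product = 3·3 = 9.
10 > 9, so both Silver is risk-dominant. The eastern merchant's payoff there is 3.

3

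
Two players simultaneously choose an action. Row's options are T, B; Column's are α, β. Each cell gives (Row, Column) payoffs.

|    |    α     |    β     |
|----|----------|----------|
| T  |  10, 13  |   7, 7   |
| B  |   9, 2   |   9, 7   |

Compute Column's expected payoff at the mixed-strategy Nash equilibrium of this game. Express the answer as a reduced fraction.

Row mixes with probability p on T, chosen so Column is indifferent: 13p + 2(1−p) = 7p + 7(1−p) gives p = 5/11.
Column's expected payoff is 13·5/11 + 2·6/11 = 7.

7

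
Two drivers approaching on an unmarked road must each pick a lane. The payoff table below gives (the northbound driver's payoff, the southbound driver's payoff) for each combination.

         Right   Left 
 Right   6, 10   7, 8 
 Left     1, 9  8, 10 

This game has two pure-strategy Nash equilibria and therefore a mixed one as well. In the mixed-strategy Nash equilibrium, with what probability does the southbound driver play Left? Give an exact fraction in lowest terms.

5/6

The southbound driver's mix q on Right must make the northbound driver indifferent between Right and Left.
The northbound driver's payoff from Right: 6q + 7(1−q). From Left: 1q + 8(1−q).
Set equal: 5q = 1(1−q) → q = 1/6.
Probability on Left is 1 − 1/6 = 5/6.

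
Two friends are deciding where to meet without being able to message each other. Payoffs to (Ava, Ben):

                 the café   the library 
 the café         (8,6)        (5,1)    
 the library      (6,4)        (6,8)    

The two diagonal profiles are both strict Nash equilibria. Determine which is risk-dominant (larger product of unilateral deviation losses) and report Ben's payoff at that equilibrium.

At both the café: Ava loses 8 − 6 = 2 by deviating; Ben loses 6 − 1 = 5. Product = 2·5 = 10.
At both the library: Ava loses 6 − 5 = 1 by deviating; Ben loses 8 − 4 = 4. Product = 1·4 = 4.
10 > 4, so both the café is risk-dominant. Ben's payoff there is 6.

6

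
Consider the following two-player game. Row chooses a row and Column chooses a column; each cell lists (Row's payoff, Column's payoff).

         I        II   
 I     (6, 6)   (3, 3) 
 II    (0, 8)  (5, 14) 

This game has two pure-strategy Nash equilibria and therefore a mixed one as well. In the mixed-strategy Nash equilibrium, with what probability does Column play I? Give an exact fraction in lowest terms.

1/4

Column's mix q on I must make Row indifferent between I and II.
Row's payoff from I: 6q + 3(1−q). From II: 0q + 5(1−q).
Set equal: 6q = 2(1−q) → q = 2/8 = 1/4.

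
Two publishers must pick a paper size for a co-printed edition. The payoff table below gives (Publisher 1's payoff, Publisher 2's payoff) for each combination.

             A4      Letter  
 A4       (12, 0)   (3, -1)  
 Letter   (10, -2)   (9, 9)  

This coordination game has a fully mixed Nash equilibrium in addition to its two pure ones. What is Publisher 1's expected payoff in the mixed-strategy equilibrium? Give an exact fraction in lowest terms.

39/4

Publisher 2 mixes with probability q on A4, chosen so Publisher 1 is indifferent: 12q + 3(1−q) = 10q + 9(1−q) gives q = 3/4.
Publisher 1's expected payoff (from either row, since indifferent) is 12·3/4 + 3·1/4 = 39/4.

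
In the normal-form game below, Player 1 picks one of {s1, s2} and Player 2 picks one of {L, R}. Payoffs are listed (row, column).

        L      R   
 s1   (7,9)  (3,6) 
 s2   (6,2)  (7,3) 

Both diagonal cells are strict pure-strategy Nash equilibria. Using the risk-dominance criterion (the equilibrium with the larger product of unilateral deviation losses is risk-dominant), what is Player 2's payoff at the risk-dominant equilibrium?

At (s1, L): Player 1 loses 7 − 6 = 1 by deviating; Player 2 loses 9 − 6 = 3. Product = 1·3 = 3.
At (s2, R): Player 1 loses 7 − 3 = 4 by deviating; Player 2 loses 3 − 2 = 1. Product = 4·1 = 4.
4 > 3, so (s2, R) is risk-dominant. Player 2's payoff there is 3.

3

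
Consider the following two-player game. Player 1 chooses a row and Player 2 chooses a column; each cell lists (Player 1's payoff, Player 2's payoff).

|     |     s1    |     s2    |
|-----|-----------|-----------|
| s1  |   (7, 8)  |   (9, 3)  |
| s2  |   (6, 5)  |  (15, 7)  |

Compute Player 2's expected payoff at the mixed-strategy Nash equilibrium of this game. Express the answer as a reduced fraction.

Player 1 mixes with probability p on s1, chosen so Player 2 is indifferent: 8p + 5(1−p) = 3p + 7(1−p) gives p = 2/7.
Player 2's expected payoff is 8·2/7 + 5·5/7 = 41/7.

41/7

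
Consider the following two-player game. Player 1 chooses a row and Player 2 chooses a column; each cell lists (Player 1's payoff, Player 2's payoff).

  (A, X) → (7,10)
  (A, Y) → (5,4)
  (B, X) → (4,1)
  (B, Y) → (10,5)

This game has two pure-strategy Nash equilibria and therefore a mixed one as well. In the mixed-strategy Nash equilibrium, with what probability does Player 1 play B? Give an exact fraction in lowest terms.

Player 1's mix p on A must make Player 2 indifferent between X and Y.
Player 2's payoff from X: 10p + 1(1−p). From Y: 4p + 5(1−p).
Set equal: 6p = 4(1−p) → p = 4/10 = 2/5.
Probability on B is 1 − 2/5 = 3/5.

3/5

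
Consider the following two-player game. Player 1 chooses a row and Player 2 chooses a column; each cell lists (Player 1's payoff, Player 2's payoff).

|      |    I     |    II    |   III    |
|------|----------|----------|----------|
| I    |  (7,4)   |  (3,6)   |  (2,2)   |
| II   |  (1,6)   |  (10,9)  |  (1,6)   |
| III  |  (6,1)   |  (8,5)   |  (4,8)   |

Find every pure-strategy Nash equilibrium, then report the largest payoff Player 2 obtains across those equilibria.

Both II is a pure NE (Player 1: 10 ≥ 8; Player 2: 9 ≥ 6). Player 2 gets 9.
Both III is a pure NE (Player 1: 4 ≥ 2; Player 2: 8 ≥ 5). Player 2 gets 8.
Every other cell has a profitable deviation for at least one player. Highest of {9, 8} is 9.

9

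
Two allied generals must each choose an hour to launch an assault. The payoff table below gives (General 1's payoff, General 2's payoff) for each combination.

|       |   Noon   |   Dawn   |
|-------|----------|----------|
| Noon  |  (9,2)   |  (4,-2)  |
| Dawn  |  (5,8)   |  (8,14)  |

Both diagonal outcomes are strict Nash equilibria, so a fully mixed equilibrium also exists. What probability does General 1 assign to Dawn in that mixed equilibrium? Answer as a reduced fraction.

2/5

General 1's mix p on Noon must make General 2 indifferent between Noon and Dawn.
General 2's payoff from Noon: 2p + 8(1−p). From Dawn: (-2)p + 14(1−p).
Set equal: 4p = 6(1−p) → p = 6/10 = 3/5.
Probability on Dawn is 1 − 3/5 = 2/5.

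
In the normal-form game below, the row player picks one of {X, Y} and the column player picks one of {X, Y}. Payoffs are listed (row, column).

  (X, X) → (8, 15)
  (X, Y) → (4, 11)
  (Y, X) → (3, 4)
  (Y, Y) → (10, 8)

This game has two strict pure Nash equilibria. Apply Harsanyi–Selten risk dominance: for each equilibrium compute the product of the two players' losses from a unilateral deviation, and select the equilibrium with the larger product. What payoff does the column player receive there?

8

At both X: the row player loses 8 − 3 = 5 by deviating; the column player loses 15 − 11 = 4. Product = 5·4 = 20.
At both Y: the row player loses 10 − 4 = 6 by deviating; the column player loses 8 − 4 = 4. Product = 6·4 = 24.
24 > 20, so both Y is risk-dominant. The column player's payoff there is 8.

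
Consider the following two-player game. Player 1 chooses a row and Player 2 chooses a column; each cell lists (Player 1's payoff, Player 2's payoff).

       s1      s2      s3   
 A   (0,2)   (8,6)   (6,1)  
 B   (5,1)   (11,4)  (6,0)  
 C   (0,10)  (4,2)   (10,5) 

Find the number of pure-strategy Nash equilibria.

1

(B, s2): Player 1 gets 11 (best alternative 8); Player 2 gets 4 (best alternative 1). Neither deviates — NE.
(C, s3) is not a NE: Player 2 would switch to s1 (10 > 5).
No other cell survives both best-response checks, so there is 1 pure NE.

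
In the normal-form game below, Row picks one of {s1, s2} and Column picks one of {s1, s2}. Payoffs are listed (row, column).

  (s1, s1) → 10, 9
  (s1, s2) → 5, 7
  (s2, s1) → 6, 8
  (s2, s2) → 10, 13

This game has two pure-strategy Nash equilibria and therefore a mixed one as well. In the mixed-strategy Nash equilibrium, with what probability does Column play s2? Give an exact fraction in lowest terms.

Column's mix q on s1 must make Row indifferent between s1 and s2.
Row's payoff from s1: 10q + 5(1−q). From s2: 6q + 10(1−q).
Set equal: 4q = 5(1−q) → q = 5/9.
Probability on s2 is 1 − 5/9 = 4/9.

4/9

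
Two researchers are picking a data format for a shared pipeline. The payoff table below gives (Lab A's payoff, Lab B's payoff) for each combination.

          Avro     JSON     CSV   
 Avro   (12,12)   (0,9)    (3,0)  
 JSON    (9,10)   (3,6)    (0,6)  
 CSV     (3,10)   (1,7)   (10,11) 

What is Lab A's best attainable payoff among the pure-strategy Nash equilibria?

12

Both Avro is a pure NE (Lab A: 12 ≥ 9; Lab B: 12 ≥ 9). Lab A gets 12.
Both CSV is a pure NE (Lab A: 10 ≥ 3; Lab B: 11 ≥ 10). Lab A gets 10.
Every other cell has a profitable deviation for at least one player. Highest of {12, 10} is 12.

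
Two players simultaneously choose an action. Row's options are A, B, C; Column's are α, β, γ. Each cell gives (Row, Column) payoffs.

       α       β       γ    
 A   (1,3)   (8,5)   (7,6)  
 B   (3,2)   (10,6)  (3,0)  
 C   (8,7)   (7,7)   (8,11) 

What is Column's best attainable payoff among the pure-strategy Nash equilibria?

11

(B, β) is a pure NE (Row: 10 ≥ 8; Column: 6 ≥ 2). Column gets 6.
(C, γ) is a pure NE (Row: 8 ≥ 7; Column: 11 ≥ 7). Column gets 11.
Every other cell has a profitable deviation for at least one player. Highest of {6, 11} is 11.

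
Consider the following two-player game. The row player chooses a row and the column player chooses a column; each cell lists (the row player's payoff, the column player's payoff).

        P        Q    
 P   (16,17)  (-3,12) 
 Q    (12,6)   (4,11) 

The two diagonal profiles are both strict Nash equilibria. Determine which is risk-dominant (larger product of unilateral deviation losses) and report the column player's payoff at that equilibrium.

At both P: the row player loses 16 − 12 = 4 by deviating; the column player loses 17 − 12 = 5. Product = 4·5 = 20.
At both Q: the row player loses 4 − (-3) = 7 by deviating; the column player loses 11 − 6 = 5. Product = 7·5 = 35.
35 > 20, so both Q is risk-dominant. The column player's payoff there is 11.

11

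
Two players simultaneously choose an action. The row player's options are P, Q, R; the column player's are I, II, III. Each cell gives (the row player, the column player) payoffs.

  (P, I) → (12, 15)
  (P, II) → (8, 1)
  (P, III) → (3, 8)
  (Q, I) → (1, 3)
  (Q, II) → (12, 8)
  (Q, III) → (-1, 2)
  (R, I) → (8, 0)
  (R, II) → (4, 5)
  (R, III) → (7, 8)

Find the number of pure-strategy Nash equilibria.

(P, I): the row player gets 12 (best alternative 8); the column player gets 15 (best alternative 8). Neither deviates — NE.
(Q, II): the row player gets 12 (best alternative 8); the column player gets 8 (best alternative 3). Neither deviates — NE.
(R, III): the row player gets 7 (best alternative 3); the column player gets 8 (best alternative 5). Neither deviates — NE.
(R, I) is not a NE: the row player would switch to P (12 > 8).
No other cell survives both best-response checks, so there are 3 pure NE.

3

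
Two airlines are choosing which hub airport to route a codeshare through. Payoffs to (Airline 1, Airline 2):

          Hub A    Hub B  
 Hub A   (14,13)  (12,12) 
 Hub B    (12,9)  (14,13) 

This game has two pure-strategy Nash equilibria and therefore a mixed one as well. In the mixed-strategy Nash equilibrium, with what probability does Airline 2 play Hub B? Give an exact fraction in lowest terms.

1/2

Airline 2's mix q on Hub A must make Airline 1 indifferent between Hub A and Hub B.
Airline 1's payoff from Hub A: 14q + 12(1−q). From Hub B: 12q + 14(1−q).
Set equal: 2q = 2(1−q) → q = 2/4 = 1/2.
Probability on Hub B is 1 − 1/2 = 1/2.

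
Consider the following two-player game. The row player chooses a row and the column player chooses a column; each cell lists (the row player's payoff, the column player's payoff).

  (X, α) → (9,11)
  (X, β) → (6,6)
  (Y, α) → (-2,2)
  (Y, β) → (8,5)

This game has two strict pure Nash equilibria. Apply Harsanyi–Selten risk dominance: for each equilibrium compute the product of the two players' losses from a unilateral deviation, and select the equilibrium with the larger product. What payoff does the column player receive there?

At (X, α): the row player loses 9 − (-2) = 11 by deviating; the column player loses 11 − 6 = 5. Product = 11·5 = 55.
At (Y, β): the row player loses 8 − 6 = 2 by deviating; the column player loses 5 − 2 = 3. Product = 2·3 = 6.
55 > 6, so (X, α) is risk-dominant. The column player's payoff there is 11.

11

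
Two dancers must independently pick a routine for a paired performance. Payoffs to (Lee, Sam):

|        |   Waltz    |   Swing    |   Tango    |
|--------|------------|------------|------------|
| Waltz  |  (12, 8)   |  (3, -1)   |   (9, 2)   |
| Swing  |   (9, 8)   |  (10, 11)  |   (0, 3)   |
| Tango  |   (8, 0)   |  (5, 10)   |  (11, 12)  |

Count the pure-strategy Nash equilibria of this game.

Both Waltz: Lee gets 12 (best alternative 9); Sam gets 8 (best alternative 2). Neither deviates — NE.
Both Swing: Lee gets 10 (best alternative 5); Sam gets 11 (best alternative 8). Neither deviates — NE.
Both Tango: Lee gets 11 (best alternative 9); Sam gets 12 (best alternative 10). Neither deviates — NE.
(Tango, Waltz) is not a NE: Lee would switch to Waltz (12 > 8).
No other cell survives both best-response checks, so there are 3 pure NE.

3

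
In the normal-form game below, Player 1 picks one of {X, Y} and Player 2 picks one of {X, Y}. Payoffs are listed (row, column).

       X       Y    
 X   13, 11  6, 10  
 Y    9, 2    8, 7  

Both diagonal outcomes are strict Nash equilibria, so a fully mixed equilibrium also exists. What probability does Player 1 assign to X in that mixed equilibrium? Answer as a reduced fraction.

5/6

Player 1's mix p on X must make Player 2 indifferent between X and Y.
Player 2's payoff from X: 11p + 2(1−p). From Y: 10p + 7(1−p).
Set equal: 1p = 5(1−p) → p = 5/6.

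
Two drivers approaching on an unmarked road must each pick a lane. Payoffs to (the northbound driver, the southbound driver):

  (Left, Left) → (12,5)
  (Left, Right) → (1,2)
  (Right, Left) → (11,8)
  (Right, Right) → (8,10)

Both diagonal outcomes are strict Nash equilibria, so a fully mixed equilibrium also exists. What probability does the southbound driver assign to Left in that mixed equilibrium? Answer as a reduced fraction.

The southbound driver's mix q on Left must make the northbound driver indifferent between Left and Right.
The northbound driver's payoff from Left: 12q + 1(1−q). From Right: 11q + 8(1−q).
Set equal: 1q = 7(1−q) → q = 7/8.

7/8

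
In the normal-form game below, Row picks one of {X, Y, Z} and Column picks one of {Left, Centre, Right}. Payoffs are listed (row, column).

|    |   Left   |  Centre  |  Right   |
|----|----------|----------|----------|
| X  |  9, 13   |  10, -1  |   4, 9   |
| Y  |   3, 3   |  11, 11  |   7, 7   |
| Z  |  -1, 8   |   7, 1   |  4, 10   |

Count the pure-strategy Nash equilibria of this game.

2

(X, Left): Row gets 9 (best alternative 3); Column gets 13 (best alternative 9). Neither deviates — NE.
(Y, Centre): Row gets 11 (best alternative 10); Column gets 11 (best alternative 7). Neither deviates — NE.
(Z, Right) is not a NE: Row would switch to Y (7 > 4).
No other cell survives both best-response checks, so there are 2 pure NE.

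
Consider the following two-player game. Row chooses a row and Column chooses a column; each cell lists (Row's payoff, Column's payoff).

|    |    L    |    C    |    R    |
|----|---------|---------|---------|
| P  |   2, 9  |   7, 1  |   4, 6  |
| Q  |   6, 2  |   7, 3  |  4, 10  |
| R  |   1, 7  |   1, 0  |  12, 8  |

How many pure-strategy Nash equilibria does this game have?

(R, R): Row gets 12 (best alternative 4); Column gets 8 (best alternative 7). Neither deviates — NE.
(P, L) is not a NE: Row would switch to Q (6 > 2).
No other cell survives both best-response checks, so there is 1 pure NE.

1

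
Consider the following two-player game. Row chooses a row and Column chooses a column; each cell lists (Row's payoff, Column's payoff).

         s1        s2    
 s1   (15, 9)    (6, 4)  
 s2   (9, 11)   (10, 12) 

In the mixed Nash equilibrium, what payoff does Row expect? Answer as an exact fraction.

48/5

Column mixes with probability q on s1, chosen so Row is indifferent: 15q + 6(1−q) = 9q + 10(1−q) gives q = 2/5.
Row's expected payoff (from either row, since indifferent) is 15·2/5 + 6·3/5 = 48/5.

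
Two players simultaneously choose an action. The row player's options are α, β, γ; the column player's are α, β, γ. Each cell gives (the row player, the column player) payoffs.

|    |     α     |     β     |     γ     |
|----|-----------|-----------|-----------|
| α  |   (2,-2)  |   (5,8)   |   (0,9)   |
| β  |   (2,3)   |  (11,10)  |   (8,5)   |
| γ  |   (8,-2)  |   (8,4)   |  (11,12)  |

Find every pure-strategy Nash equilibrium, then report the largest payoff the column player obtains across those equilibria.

Both β is a pure NE (the row player: 11 ≥ 8; the column player: 10 ≥ 5). The column player gets 10.
Both γ is a pure NE (the row player: 11 ≥ 8; the column player: 12 ≥ 4). The column player gets 12.
Every other cell has a profitable deviation for at least one player. Highest of {10, 12} is 12.

12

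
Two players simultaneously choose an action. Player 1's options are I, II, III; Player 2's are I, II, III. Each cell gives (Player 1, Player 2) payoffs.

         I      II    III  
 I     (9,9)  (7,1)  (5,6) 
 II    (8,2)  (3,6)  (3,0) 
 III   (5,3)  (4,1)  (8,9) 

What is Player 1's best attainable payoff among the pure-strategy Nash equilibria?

9

Both I is a pure NE (Player 1: 9 ≥ 8; Player 2: 9 ≥ 6). Player 1 gets 9.
Both III is a pure NE (Player 1: 8 ≥ 5; Player 2: 9 ≥ 3). Player 1 gets 8.
Every other cell has a profitable deviation for at least one player. Highest of {9, 8} is 9.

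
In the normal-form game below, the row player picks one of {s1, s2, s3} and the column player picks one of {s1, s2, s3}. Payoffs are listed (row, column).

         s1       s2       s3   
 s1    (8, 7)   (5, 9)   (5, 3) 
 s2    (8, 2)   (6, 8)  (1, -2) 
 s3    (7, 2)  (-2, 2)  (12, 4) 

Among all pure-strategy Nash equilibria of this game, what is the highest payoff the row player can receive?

12

Both s2 is a pure NE (the row player: 6 ≥ 5; the column player: 8 ≥ 2). The row player gets 6.
Both s3 is a pure NE (the row player: 12 ≥ 5; the column player: 4 ≥ 2). The row player gets 12.
Every other cell has a profitable deviation for at least one player. Highest of {6, 12} is 12.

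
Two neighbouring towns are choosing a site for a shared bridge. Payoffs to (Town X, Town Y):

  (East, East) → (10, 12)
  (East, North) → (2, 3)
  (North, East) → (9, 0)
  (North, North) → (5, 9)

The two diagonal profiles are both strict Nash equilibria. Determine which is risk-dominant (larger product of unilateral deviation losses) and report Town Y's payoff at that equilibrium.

At both East: Town X loses 10 − 9 = 1 by deviating; Town Y loses 12 − 3 = 9. Product = 1·9 = 9.
At both North: Town X loses 5 − 2 = 3 by deviating; Town Y loses 9 − 0 = 9. Product = 3·9 = 27.
27 > 9, so both North is risk-dominant. Town Y's payoff there is 9.

9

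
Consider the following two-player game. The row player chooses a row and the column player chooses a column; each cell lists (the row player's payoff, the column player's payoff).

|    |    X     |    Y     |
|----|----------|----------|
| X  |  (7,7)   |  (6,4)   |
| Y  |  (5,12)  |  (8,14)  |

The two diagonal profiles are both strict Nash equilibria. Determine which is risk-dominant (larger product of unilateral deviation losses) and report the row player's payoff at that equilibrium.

7

At both X: the row player loses 7 − 5 = 2 by deviating; the column player loses 7 − 4 = 3. Product = 2·3 = 6.
At both Y: the row player loses 8 − 6 = 2 by deviating; the column player loses 14 − 12 = 2. Product = 2·2 = 4.
6 > 4, so both X is risk-dominant. The row player's payoff there is 7.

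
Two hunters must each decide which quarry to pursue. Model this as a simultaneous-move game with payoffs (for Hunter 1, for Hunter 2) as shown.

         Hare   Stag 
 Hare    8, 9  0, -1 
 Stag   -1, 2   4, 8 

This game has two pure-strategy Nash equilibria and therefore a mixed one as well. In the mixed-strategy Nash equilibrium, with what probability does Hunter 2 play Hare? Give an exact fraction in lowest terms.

Hunter 2's mix q on Hare must make Hunter 1 indifferent between Hare and Stag.
Hunter 1's payoff from Hare: 8q + 0(1−q). From Stag: (-1)q + 4(1−q).
Set equal: 9q = 4(1−q) → q = 4/13.

4/13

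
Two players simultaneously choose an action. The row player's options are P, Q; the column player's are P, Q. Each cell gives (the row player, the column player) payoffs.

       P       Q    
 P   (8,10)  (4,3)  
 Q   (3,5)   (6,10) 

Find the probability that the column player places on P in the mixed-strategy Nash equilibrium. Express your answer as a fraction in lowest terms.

2/7

The column player's mix q on P must make the row player indifferent between P and Q.
The row player's payoff from P: 8q + 4(1−q). From Q: 3q + 6(1−q).
Set equal: 5q = 2(1−q) → q = 2/7.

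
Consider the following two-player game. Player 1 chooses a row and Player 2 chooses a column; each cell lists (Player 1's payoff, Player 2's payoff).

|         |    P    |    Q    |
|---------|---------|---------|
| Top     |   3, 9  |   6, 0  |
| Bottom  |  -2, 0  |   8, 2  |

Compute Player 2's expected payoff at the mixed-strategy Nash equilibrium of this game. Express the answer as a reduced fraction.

Player 1 mixes with probability p on Top, chosen so Player 2 is indifferent: 9p + 0(1−p) = 0p + 2(1−p) gives p = 2/11.
Player 2's expected payoff is 9·2/11 + 0·9/11 = 18/11.

18/11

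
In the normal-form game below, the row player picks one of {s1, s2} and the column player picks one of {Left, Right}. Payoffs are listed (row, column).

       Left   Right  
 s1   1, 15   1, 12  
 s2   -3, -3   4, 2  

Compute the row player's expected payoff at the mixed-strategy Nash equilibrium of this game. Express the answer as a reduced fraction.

The column player mixes with probability q on Left, chosen so the row player is indifferent: 1q + 1(1−q) = (-3)q + 4(1−q) gives q = 3/7.
The row player's expected payoff (from either row, since indifferent) is 1·3/7 + 1·4/7 = 1.

1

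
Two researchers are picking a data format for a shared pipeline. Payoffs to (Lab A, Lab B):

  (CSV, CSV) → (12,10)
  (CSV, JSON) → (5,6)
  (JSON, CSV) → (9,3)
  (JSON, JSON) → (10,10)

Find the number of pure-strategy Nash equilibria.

2

Both CSV: Lab A gets 12 (best alternative 9); Lab B gets 10 (best alternative 6). Neither deviates — NE.
Both JSON: Lab A gets 10 (best alternative 5); Lab B gets 10 (best alternative 3). Neither deviates — NE.
(CSV, JSON) is not a NE: Lab A would switch to JSON (10 > 5).
No other cell survives both best-response checks, so there are 2 pure NE.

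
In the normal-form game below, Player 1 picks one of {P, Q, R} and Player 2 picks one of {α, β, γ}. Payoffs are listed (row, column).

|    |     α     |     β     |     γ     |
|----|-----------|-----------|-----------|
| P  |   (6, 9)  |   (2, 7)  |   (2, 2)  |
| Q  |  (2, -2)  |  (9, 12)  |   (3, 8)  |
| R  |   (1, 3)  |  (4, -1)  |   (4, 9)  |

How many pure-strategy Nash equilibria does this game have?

3

(P, α): Player 1 gets 6 (best alternative 2); Player 2 gets 9 (best alternative 7). Neither deviates — NE.
(Q, β): Player 1 gets 9 (best alternative 4); Player 2 gets 12 (best alternative 8). Neither deviates — NE.
(R, γ): Player 1 gets 4 (best alternative 3); Player 2 gets 9 (best alternative 3). Neither deviates — NE.
(R, α) is not a NE: Player 1 would switch to P (6 > 1).
No other cell survives both best-response checks, so there are 3 pure NE.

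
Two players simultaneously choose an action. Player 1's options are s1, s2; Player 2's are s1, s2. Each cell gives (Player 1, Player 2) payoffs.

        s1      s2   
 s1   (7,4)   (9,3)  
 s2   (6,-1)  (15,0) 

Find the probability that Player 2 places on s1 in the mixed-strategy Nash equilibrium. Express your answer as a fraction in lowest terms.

Player 2's mix q on s1 must make Player 1 indifferent between s1 and s2.
Player 1's payoff from s1: 7q + 9(1−q). From s2: 6q + 15(1−q).
Set equal: 1q = 6(1−q) → q = 6/7.

6/7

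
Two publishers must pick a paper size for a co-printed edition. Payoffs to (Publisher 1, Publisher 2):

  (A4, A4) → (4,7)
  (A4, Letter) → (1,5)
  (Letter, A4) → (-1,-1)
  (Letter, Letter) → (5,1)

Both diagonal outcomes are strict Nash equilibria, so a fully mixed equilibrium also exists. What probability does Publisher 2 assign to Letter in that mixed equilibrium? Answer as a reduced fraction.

Publisher 2's mix q on A4 must make Publisher 1 indifferent between A4 and Letter.
Publisher 1's payoff from A4: 4q + 1(1−q). From Letter: (-1)q + 5(1−q).
Set equal: 5q = 4(1−q) → q = 4/9.
Probability on Letter is 1 − 4/9 = 5/9.

5/9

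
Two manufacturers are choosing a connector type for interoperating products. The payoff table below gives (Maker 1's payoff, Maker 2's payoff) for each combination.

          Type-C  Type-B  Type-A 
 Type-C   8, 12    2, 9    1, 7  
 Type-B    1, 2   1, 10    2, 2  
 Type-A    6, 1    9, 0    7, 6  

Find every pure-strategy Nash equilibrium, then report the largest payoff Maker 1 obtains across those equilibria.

8

Both Type-C is a pure NE (Maker 1: 8 ≥ 6; Maker 2: 12 ≥ 9). Maker 1 gets 8.
Both Type-A is a pure NE (Maker 1: 7 ≥ 2; Maker 2: 6 ≥ 1). Maker 1 gets 7.
Every other cell has a profitable deviation for at least one player. Highest of {8, 7} is 8.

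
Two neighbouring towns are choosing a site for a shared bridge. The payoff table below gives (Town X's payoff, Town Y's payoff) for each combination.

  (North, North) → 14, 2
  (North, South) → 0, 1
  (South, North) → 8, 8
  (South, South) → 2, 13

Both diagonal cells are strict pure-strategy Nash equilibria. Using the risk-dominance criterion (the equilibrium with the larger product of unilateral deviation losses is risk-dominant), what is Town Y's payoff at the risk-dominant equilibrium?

13

At both North: Town X loses 14 − 8 = 6 by deviating; Town Y loses 2 − 1 = 1. Product = 6·1 = 6.
At both South: Town X loses 2 − 0 = 2 by deviating; Town Y loses 13 − 8 = 5. Product = 2·5 = 10.
10 > 6, so both South is risk-dominant. Town Y's payoff there is 13.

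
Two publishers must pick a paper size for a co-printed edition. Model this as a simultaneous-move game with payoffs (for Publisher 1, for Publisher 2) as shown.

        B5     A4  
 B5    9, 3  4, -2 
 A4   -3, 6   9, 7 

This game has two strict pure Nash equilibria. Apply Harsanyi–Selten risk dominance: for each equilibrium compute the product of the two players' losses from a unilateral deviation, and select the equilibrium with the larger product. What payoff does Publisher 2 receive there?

At both B5: Publisher 1 loses 9 − (-3) = 12 by deviating; Publisher 2 loses 3 − (-2) = 5. Product = 12·5 = 60.
At both A4: Publisher 1 loses 9 − 4 = 5 by deviating; Publisher 2 loses 7 − 6 = 1. Product = 5·1 = 5.
60 > 5, so both B5 is risk-dominant. Publisher 2's payoff there is 3.

3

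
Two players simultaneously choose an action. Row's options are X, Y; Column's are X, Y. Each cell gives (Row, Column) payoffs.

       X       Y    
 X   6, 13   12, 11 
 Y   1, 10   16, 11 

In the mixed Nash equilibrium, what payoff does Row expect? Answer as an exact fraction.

Column mixes with probability q on X, chosen so Row is indifferent: 6q + 12(1−q) = 1q + 16(1−q) gives q = 4/9.
Row's expected payoff (from either row, since indifferent) is 6·4/9 + 12·5/9 = 28/3.

28/3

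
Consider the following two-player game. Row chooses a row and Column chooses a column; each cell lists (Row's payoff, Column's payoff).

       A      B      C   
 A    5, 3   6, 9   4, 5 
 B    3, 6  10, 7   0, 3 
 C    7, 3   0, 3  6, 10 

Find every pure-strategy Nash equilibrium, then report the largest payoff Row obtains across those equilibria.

Both B is a pure NE (Row: 10 ≥ 6; Column: 7 ≥ 6). Row gets 10.
Both C is a pure NE (Row: 6 ≥ 4; Column: 10 ≥ 3). Row gets 6.
Every other cell has a profitable deviation for at least one player. Highest of {10, 6} is 10.

10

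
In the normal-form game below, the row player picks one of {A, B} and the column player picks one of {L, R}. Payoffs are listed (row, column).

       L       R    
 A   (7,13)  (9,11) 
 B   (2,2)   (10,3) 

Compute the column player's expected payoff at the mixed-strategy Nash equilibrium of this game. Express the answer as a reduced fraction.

17/3

The row player mixes with probability p on A, chosen so the column player is indifferent: 13p + 2(1−p) = 11p + 3(1−p) gives p = 1/3.
The column player's expected payoff is 13·1/3 + 2·2/3 = 17/3.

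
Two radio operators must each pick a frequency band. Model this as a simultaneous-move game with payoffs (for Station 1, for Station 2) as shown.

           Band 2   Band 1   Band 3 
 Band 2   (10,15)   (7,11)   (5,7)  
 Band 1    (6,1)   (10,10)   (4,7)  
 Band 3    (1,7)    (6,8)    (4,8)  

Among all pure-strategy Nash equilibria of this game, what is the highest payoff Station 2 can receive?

Both Band 2 is a pure NE (Station 1: 10 ≥ 6; Station 2: 15 ≥ 11). Station 2 gets 15.
Both Band 1 is a pure NE (Station 1: 10 ≥ 7; Station 2: 10 ≥ 7). Station 2 gets 10.
Every other cell has a profitable deviation for at least one player. Highest of {15, 10} is 15.

15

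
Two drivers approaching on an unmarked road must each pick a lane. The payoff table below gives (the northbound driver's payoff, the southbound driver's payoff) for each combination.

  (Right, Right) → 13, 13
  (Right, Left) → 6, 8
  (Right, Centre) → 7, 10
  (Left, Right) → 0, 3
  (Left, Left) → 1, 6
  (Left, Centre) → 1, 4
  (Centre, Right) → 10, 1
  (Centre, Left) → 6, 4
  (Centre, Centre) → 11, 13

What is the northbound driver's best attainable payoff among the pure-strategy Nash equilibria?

13

Both Right is a pure NE (the northbound driver: 13 ≥ 10; the southbound driver: 13 ≥ 10). The northbound driver gets 13.
Both Centre is a pure NE (the northbound driver: 11 ≥ 7; the southbound driver: 13 ≥ 4). The northbound driver gets 11.
Every other cell has a profitable deviation for at least one player. Highest of {13, 11} is 13.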